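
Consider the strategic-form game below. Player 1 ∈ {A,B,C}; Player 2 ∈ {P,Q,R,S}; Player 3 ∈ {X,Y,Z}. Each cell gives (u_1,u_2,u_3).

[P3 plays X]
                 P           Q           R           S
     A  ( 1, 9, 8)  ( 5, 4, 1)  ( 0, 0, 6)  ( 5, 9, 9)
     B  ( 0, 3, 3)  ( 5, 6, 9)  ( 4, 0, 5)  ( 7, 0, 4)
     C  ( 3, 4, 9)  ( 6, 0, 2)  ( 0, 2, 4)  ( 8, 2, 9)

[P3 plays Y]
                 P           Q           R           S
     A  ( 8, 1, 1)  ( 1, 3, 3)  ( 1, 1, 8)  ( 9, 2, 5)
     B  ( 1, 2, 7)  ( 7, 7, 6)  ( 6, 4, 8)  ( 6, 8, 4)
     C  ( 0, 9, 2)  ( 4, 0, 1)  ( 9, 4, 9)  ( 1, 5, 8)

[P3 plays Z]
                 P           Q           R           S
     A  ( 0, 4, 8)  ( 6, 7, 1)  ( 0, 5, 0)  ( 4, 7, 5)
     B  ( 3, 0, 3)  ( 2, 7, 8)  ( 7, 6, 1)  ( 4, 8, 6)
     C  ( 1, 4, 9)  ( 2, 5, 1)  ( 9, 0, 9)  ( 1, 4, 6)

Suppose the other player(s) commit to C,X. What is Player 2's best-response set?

argmax u_2 = {P}

u_2(P vs C,X) = 4
u_2(Q vs C,X) = 0
u_2(R vs C,X) = 2
u_2(S vs C,X) = 2
max payoff 4 at {P}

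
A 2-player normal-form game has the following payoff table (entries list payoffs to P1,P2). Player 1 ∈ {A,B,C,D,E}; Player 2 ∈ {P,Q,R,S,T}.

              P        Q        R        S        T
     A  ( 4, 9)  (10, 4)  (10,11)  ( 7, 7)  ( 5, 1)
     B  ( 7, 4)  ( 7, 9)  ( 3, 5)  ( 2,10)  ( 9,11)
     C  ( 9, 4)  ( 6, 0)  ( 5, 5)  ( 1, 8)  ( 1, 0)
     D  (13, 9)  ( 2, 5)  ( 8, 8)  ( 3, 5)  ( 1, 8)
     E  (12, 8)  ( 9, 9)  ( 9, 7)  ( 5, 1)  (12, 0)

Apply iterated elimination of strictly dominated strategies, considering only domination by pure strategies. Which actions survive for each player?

P1 drop B (E beats it: P:12>7 Q:9>7 R:9>3 S:5>2 T:12>9)
P1 drop C (E beats it: P:12>9 Q:9>6 R:9>5 S:5>1 T:12>1)
P2 drop S (P beats it: A:9>7 D:9>5 E:8>1)
P2 drop T (P beats it: A:9>1 D:9>8 E:8>0)
P1→{A,D,E} P2→{P,Q,R}

IESDS → P1:{A,D,E} P2:{P,Q,R}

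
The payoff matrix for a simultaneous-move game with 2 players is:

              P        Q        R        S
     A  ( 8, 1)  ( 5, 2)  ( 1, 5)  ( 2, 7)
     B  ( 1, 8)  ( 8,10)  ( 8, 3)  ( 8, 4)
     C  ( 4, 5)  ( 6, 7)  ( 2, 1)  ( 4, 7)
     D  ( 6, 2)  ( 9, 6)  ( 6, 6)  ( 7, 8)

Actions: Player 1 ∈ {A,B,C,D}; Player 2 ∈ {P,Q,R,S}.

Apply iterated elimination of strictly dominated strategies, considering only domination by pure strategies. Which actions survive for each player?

Survivors P1:{B,D} P2:{Q,S}

P1 drop C (D beats it: P:6>4 Q:9>6 R:6>2 S:7>4)
P2 drop P (Q beats it: A:2>1 B:10>8 D:6>2)
P1 drop A (B beats it: Q:8>5 R:8>1 S:8>2)
P2 drop R (S beats it: B:4>3 D:8>6)
P1→{B,D} P2→{Q,S}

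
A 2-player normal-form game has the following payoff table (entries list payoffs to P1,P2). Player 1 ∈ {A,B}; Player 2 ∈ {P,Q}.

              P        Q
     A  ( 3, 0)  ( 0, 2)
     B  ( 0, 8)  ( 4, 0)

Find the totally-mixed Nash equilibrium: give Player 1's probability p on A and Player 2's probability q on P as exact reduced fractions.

p=4/5, q=4/7

P1 indiff ⇒ q·3+(1-q)·0 = q·0+(1-q)·4 ⇒ q(3) = (1-q)(4) ⇒ q = 4/7
P2 indiff ⇒ p·0+(1-p)·8 = p·2+(1-p)·0 ⇒ p(-2) = (1-p)(-8) ⇒ p = 4/5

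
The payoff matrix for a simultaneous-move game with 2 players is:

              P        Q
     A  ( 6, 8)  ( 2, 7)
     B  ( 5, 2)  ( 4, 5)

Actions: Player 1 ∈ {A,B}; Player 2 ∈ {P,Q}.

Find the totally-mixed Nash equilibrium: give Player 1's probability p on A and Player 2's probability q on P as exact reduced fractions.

P1 indiff ⇒ q·6+(1-q)·2 = q·5+(1-q)·4 ⇒ q(1) = (1-q)(2) ⇒ q = 2/3
P2 indiff ⇒ p·8+(1-p)·2 = p·7+(1-p)·5 ⇒ p(1) = (1-p)(3) ⇒ p = 3/4

(p,q) = (3/4, 2/3)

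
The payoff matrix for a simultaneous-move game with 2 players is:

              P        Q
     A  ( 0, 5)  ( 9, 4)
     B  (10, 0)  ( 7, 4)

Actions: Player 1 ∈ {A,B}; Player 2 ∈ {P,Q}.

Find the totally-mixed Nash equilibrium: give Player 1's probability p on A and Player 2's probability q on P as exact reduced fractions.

P1 indiff ⇒ q·0+(1-q)·9 = q·10+(1-q)·7 ⇒ q(-10) = (1-q)(-2) ⇒ q = 1/6
P2 indiff ⇒ p·5+(1-p)·0 = p·4+(1-p)·4 ⇒ p(1) = (1-p)(4) ⇒ p = 4/5

(p,q) = (4/5, 1/6)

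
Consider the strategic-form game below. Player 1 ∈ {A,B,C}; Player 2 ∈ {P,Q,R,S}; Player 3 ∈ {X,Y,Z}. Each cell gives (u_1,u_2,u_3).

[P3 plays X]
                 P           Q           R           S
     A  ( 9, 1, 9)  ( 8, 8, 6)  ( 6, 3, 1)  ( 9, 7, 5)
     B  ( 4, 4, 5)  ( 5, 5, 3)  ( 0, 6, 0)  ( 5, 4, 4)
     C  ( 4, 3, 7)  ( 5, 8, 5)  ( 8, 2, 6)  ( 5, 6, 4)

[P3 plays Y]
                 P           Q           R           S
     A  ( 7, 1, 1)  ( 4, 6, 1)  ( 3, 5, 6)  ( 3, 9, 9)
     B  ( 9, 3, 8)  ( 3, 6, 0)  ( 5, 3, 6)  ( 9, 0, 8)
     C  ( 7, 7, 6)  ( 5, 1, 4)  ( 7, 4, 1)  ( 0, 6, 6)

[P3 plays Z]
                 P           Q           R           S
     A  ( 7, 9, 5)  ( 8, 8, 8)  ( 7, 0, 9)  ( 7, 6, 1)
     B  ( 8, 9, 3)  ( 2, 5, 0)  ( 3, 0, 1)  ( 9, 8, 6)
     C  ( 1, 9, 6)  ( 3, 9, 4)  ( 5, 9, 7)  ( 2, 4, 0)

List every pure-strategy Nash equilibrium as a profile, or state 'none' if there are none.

(A,P,X): not NE [P2→Q gives 8>1]
(A,P,Y): not NE [P1→B gives 9>7; P2→S gives 9>1; P3→X gives 9>1]
(A,P,Z): not NE [P1→B gives 8>7; P3→X gives 9>5]
(A,Q,X): not NE [P3→Z gives 8>6]
(A,Q,Y): not NE [P1→C gives 5>4; P2→S gives 9>6; P3→Z gives 8>1]
(A,Q,Z): not NE [P2→P gives 9>8]
(A,R,X): not NE [P1→C gives 8>6; P2→Q gives 8>3; P3→Z gives 9>1]
(A,R,Y): not NE [P1→C gives 7>3; P2→S gives 9>5; P3→Z gives 9>6]
(A,R,Z): not NE [P2→P gives 9>0]
(A,S,X): not NE [P2→Q gives 8>7; P3→Y gives 9>5]
(A,S,Y): not NE [P1→B gives 9>3]
(A,S,Z): not NE [P1→B gives 9>7; P2→P gives 9>6; P3→Y gives 9>1]
(B,P,X): not NE [P1→A gives 9>4; P2→R gives 6>4; P3→Y gives 8>5]
(B,P,Y): not NE [P2→Q gives 6>3]
(B,P,Z): not NE [P3→Y gives 8>3]
(B,Q,X): not NE [P1→A gives 8>5; P2→R gives 6>5]
(B,Q,Y): not NE [P1→C gives 5>3; P3→X gives 3>0]
(B,Q,Z): not NE [P1→A gives 8>2; P2→P gives 9>5; P3→X gives 3>0]
(B,R,X): not NE [P1→C gives 8>0; P3→Y gives 6>0]
(B,R,Y): not NE [P1→C gives 7>5; P2→Q gives 6>3]
(B,R,Z): not NE [P1→A gives 7>3; P2→P gives 9>0; P3→Y gives 6>1]
(B,S,X): not NE [P1→A gives 9>5; P2→R gives 6>4; P3→Y gives 8>4]
(B,S,Y): not NE [P2→Q gives 6>0]
(B,S,Z): not NE [P2→P gives 9>8; P3→Y gives 8>6]
(C,P,X): not NE [P1→A gives 9>4; P2→Q gives 8>3]
(C,P,Y): not NE [P1→B gives 9>7; P3→X gives 7>6]
(C,P,Z): not NE [P1→B gives 8>1; P3→X gives 7>6]
(C,Q,X): not NE [P1→A gives 8>5]
(C,Q,Y): not NE [P2→P gives 7>1; P3→X gives 5>4]
(C,Q,Z): not NE [P1→A gives 8>3; P3→X gives 5>4]
(C,R,X): not NE [P2→Q gives 8>2; P3→Z gives 7>6]
(C,R,Y): not NE [P2→P gives 7>4; P3→Z gives 7>1]
(C,R,Z): not NE [P1→A gives 7>5]
(C,S,X): not NE [P1→A gives 9>5; P2→Q gives 8>6; P3→Y gives 6>4]
(C,S,Y): not NE [P1→B gives 9>0; P2→P gives 7>6]
(C,S,Z): not NE [P1→B gives 9>2; P2→R gives 9>4; P3→Y gives 6>0]

Equilibria: none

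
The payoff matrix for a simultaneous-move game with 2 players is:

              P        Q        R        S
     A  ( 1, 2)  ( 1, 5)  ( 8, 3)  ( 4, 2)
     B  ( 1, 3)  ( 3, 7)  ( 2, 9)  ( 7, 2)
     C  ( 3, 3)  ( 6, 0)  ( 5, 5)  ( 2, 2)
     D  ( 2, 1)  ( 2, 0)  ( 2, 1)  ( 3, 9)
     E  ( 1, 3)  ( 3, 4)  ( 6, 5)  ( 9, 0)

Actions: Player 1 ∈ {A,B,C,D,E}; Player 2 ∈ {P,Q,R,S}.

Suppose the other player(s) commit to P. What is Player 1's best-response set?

BR_1 = {C}

u_1(A vs P) = 1
u_1(B vs P) = 1
u_1(C vs P) = 3
u_1(D vs P) = 2
u_1(E vs P) = 1
max payoff 3 at {C}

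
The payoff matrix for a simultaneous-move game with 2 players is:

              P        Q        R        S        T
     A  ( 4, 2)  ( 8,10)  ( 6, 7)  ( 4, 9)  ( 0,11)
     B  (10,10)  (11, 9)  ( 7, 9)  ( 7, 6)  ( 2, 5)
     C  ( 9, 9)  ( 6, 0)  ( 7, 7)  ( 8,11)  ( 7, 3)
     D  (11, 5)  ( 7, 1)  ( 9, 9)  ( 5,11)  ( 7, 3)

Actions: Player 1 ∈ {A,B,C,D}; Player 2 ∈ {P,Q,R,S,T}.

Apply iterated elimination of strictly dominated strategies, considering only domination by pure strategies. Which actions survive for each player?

P1 drop A (B beats it: P:10>4 Q:11>8 R:7>6 S:7>4 T:2>0)
P2 drop Q (P beats it: B:10>9 C:9>0 D:5>1)
P2 drop T (P beats it: B:10>5 C:9>3 D:5>3)
P1→{B,C,D} P2→{P,R,S}

Remaining: P1:{B,C,D} P2:{P,R,S}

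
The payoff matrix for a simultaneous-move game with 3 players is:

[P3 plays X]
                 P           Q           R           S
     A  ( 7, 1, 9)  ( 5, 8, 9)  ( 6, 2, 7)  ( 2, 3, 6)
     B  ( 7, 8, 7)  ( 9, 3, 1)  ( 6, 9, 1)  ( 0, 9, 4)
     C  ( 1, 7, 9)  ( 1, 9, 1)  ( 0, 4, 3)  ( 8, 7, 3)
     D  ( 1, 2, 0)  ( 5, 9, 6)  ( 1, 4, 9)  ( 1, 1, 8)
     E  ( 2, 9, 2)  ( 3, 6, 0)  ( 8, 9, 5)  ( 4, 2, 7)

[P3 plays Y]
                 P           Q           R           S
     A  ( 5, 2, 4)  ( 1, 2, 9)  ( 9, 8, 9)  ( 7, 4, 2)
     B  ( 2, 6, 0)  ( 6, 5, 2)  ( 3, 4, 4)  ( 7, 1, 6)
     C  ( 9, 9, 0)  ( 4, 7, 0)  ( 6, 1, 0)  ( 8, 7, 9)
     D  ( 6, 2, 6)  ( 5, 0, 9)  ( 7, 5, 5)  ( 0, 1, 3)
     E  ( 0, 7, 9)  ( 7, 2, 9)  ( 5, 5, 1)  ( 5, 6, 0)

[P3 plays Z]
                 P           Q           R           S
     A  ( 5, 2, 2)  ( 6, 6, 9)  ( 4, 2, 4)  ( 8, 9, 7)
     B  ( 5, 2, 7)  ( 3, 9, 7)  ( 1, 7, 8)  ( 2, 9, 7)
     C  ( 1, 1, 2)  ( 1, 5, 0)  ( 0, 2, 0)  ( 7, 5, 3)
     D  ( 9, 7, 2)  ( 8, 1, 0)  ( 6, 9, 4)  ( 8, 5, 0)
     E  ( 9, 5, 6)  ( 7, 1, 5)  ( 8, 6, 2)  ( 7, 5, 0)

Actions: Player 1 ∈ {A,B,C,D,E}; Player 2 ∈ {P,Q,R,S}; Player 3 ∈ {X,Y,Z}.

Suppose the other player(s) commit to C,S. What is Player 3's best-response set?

P3 best: {Y}

u_3(X vs C,S) = 3
u_3(Y vs C,S) = 9
u_3(Z vs C,S) = 3
max payoff 9 at {Y}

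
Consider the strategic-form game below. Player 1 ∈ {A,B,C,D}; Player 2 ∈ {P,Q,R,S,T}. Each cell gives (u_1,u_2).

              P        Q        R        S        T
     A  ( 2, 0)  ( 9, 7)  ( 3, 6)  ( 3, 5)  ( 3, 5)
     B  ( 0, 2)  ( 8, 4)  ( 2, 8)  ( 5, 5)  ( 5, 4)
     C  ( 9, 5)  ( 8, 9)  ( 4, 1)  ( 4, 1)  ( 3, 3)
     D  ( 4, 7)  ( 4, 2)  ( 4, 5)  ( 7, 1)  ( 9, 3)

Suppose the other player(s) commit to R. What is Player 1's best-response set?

BR_1 = {C,D}

u_1(A vs R) = 3
u_1(B vs R) = 2
u_1(C vs R) = 4
u_1(D vs R) = 4
max payoff 4 at {C,D}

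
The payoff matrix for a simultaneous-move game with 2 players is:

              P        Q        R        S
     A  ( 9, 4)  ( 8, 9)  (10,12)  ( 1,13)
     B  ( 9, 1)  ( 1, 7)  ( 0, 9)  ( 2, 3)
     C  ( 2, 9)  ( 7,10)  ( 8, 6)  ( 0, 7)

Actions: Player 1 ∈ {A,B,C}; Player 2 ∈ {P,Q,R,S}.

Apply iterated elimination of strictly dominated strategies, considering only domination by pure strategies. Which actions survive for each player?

P1 drop C (A beats it: P:9>2 Q:8>7 R:10>8 S:1>0)
P2 drop P (Q beats it: A:9>4 B:7>1)
P2 drop Q (R beats it: A:12>9 B:9>7)
P1→{A,B} P2→{R,S}

Remaining: P1:{A,B} P2:{R,S}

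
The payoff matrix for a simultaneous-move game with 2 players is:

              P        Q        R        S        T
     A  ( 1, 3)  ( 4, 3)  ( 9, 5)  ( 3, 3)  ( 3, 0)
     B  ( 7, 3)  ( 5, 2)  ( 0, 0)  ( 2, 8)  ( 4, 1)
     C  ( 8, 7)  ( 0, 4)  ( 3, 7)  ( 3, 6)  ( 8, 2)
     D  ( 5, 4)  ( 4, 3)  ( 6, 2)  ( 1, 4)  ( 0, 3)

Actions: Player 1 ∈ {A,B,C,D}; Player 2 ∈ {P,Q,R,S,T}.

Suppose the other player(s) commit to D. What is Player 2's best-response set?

P2 best: {P,S}

u_2(P vs D) = 4
u_2(Q vs D) = 3
u_2(R vs D) = 2
u_2(S vs D) = 4
u_2(T vs D) = 3
max payoff 4 at {P,S}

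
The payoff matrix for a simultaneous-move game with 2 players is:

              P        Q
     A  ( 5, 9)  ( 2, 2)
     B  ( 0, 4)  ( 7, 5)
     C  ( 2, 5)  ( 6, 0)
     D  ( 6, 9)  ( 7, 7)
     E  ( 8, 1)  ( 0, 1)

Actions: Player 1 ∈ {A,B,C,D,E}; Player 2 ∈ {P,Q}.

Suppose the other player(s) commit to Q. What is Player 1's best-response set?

u_1(A vs Q) = 2
u_1(B vs Q) = 7
u_1(C vs Q) = 6
u_1(D vs Q) = 7
u_1(E vs Q) = 0
max payoff 7 at {B,D}

P1 best: {B,D}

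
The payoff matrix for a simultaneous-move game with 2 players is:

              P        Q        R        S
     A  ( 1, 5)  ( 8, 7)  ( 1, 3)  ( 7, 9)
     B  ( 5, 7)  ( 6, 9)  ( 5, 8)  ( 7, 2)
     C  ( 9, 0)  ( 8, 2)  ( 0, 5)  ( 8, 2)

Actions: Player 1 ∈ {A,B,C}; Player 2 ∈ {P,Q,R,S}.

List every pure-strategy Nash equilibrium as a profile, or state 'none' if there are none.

No pure NE.

(A,P): not NE [P1→C gives 9>1; P2→S gives 9>5]
(A,Q): not NE [P2→S gives 9>7]
(A,R): not NE [P1→B gives 5>1; P2→S gives 9>3]
(A,S): not NE [P1→C gives 8>7]
(B,P): not NE [P1→C gives 9>5; P2→Q gives 9>7]
(B,Q): not NE [P1→C gives 8>6]
(B,R): not NE [P2→Q gives 9>8]
(B,S): not NE [P1→C gives 8>7; P2→Q gives 9>2]
(C,P): not NE [P2→R gives 5>0]
(C,Q): not NE [P2→R gives 5>2]
(C,R): not NE [P1→B gives 5>0]
(C,S): not NE [P2→R gives 5>2]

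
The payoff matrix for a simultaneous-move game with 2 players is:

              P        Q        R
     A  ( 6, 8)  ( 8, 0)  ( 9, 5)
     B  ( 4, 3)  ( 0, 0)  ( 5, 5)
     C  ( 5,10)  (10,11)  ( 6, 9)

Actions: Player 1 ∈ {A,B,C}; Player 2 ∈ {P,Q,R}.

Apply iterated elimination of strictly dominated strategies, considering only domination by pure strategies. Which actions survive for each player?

Survivors P1:{A,C} P2:{P,Q}

P1 drop B (A beats it: P:6>4 Q:8>0 R:9>5)
P2 drop R (P beats it: A:8>5 C:10>9)
P1→{A,C} P2→{P,Q}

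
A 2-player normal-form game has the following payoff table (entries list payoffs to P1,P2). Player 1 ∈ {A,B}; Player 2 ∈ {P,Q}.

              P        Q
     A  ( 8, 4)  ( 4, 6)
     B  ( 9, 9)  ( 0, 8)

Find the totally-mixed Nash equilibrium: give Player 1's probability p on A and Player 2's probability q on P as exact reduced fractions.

P1 indiff ⇒ q·8+(1-q)·4 = q·9+(1-q)·0 ⇒ q(-1) = (1-q)(-4) ⇒ q = 4/5
P2 indiff ⇒ p·4+(1-p)·9 = p·6+(1-p)·8 ⇒ p(-2) = (1-p)(-1) ⇒ p = 1/3

p=1/3, q=4/5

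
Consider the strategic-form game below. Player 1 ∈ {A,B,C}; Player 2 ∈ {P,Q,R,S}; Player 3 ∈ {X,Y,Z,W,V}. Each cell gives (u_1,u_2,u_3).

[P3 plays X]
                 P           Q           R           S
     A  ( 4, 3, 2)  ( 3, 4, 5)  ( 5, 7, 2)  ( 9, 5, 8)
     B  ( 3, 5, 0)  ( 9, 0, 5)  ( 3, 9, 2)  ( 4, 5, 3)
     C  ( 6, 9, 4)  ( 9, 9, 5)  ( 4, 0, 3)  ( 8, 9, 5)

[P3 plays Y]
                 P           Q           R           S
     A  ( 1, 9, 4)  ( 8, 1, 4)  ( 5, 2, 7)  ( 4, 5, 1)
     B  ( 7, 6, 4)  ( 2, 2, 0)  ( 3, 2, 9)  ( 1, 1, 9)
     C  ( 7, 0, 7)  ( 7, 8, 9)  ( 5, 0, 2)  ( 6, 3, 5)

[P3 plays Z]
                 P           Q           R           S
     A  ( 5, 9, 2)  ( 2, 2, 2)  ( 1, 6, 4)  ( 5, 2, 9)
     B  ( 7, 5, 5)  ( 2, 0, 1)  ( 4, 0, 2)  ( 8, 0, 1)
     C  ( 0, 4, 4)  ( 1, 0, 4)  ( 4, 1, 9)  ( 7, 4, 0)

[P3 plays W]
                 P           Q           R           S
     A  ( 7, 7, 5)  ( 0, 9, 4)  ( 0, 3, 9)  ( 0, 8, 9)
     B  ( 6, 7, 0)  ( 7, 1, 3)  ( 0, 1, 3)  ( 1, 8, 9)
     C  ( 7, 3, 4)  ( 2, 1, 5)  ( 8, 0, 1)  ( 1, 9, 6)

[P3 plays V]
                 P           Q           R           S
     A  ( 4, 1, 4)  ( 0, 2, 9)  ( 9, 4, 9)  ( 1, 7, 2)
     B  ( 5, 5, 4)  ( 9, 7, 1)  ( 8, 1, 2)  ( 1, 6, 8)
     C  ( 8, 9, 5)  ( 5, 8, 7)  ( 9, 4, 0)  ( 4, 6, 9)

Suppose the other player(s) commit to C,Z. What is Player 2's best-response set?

u_2(P vs C,Z) = 4
u_2(Q vs C,Z) = 0
u_2(R vs C,Z) = 1
u_2(S vs C,Z) = 4
max payoff 4 at {P,S}

BR_2 = {P,S}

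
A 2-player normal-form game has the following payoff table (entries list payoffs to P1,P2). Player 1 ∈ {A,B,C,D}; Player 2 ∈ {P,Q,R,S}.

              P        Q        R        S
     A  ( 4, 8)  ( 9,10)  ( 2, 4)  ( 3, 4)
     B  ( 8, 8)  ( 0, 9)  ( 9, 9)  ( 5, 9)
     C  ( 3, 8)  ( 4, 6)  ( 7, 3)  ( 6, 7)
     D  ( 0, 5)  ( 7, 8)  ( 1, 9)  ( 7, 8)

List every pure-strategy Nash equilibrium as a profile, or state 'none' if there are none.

(A,P): not NE [P1→B gives 8>4; P2→Q gives 10>8]
(A,Q): NE
(A,R): not NE [P1→B gives 9>2; P2→Q gives 10>4]
(A,S): not NE [P1→D gives 7>3; P2→Q gives 10>4]
(B,P): not NE [P2→S gives 9>8]
(B,Q): not NE [P1→A gives 9>0]
(B,R): NE
(B,S): not NE [P1→D gives 7>5]
(C,P): not NE [P1→B gives 8>3]
(C,Q): not NE [P1→A gives 9>4; P2→P gives 8>6]
(C,R): not NE [P1→B gives 9>7; P2→P gives 8>3]
(C,S): not NE [P1→D gives 7>6; P2→P gives 8>7]
(D,P): not NE [P1→B gives 8>0; P2→R gives 9>5]
(D,Q): not NE [P1→A gives 9>7; P2→R gives 9>8]
(D,R): not NE [P1→B gives 9>1]
(D,S): not NE [P2→R gives 9>8]

PSNE = {(A,Q), (B,R)}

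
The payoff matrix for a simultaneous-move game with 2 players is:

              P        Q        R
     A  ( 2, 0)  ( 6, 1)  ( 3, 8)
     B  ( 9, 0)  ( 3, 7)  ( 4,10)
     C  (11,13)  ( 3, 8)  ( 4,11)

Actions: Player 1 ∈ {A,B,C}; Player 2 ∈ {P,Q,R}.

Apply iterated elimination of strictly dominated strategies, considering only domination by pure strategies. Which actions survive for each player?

IESDS → P1:{B,C} P2:{P,R}

P2 drop Q (R beats it: A:8>1 B:10>7 C:11>8)
P1 drop A (B beats it: P:9>2 R:4>3)
P1→{B,C} P2→{P,R}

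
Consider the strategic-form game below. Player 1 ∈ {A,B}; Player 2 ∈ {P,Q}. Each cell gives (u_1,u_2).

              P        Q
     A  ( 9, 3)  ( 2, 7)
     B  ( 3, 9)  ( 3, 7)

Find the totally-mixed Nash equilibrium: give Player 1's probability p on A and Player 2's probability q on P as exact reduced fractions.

P1 indiff ⇒ q·9+(1-q)·2 = q·3+(1-q)·3 ⇒ q(6) = (1-q)(1) ⇒ q = 1/7
P2 indiff ⇒ p·3+(1-p)·9 = p·7+(1-p)·7 ⇒ p(-4) = (1-p)(-2) ⇒ p = 1/3

(p,q) = (1/3, 1/7)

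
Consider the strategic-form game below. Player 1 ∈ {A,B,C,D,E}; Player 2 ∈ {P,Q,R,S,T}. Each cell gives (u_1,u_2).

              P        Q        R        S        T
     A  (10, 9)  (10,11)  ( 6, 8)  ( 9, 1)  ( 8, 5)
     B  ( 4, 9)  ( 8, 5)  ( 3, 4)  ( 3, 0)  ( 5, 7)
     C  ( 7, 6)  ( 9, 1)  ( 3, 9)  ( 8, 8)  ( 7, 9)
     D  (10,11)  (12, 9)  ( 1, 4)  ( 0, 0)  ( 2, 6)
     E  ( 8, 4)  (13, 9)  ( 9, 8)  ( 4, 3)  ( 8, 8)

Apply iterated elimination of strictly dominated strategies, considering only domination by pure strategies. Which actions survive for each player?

P1 drop B (A beats it: P:10>4 Q:10>8 R:6>3 S:9>3 T:8>5)
P1 drop C (A beats it: P:10>7 Q:10>9 R:6>3 S:9>8 T:8>7)
P2 drop R (Q beats it: A:11>8 D:9>4 E:9>8)
P2 drop S (P beats it: A:9>1 D:11>0 E:4>3)
P2 drop T (Q beats it: A:11>5 D:9>6 E:9>8)
P1→{A,D,E} P2→{P,Q}

Survivors P1:{A,D,E} P2:{P,Q}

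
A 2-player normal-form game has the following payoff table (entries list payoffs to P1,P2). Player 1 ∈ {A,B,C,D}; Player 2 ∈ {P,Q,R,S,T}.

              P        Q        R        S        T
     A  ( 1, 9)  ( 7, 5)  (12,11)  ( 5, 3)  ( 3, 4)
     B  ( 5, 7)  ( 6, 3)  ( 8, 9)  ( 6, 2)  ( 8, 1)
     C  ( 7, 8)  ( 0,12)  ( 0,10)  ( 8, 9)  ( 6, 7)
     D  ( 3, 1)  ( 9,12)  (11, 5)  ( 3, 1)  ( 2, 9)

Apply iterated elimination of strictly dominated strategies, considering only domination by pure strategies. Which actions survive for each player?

P2 drop P (R beats it: A:11>9 B:9>7 C:10>8 D:5>1)
P2 drop S (Q beats it: A:5>3 B:3>2 C:12>9 D:12>1)
P1 drop C (B beats it: Q:6>0 R:8>0 T:8>6)
P2 drop T (Q beats it: A:5>4 B:3>1 D:12>9)
P1 drop B (A beats it: Q:7>6 R:12>8)
P1→{A,D} P2→{Q,R}

Remaining: P1:{A,D} P2:{Q,R}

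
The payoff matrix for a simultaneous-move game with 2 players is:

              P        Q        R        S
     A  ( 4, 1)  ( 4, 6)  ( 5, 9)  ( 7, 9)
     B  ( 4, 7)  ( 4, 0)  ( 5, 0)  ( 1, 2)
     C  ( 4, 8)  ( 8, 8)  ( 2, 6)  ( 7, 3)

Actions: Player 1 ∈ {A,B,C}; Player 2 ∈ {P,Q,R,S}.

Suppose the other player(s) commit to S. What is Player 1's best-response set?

P1 best: {A,C}

u_1(A vs S) = 7
u_1(B vs S) = 1
u_1(C vs S) = 7
max payoff 7 at {A,C}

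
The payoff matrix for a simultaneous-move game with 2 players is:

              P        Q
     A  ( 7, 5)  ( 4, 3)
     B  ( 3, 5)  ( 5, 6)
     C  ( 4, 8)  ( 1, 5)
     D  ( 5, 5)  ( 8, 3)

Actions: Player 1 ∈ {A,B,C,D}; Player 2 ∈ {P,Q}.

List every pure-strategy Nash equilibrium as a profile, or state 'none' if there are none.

Nash profiles: (A,P)

(A,P): NE
(A,Q): not NE [P1→D gives 8>4; P2→P gives 5>3]
(B,P): not NE [P1→A gives 7>3; P2→Q gives 6>5]
(B,Q): not NE [P1→D gives 8>5]
(C,P): not NE [P1→A gives 7>4]
(C,Q): not NE [P1→D gives 8>1; P2→P gives 8>5]
(D,P): not NE [P1→A gives 7>5]
(D,Q): not NE [P2→P gives 5>3]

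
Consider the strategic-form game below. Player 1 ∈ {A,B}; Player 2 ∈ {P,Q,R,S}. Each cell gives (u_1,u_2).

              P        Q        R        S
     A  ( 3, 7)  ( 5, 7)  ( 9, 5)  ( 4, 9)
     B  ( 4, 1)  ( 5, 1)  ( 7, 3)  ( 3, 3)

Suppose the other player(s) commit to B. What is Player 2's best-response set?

BR_2 = {R,S}

u_2(P vs B) = 1
u_2(Q vs B) = 1
u_2(R vs B) = 3
u_2(S vs B) = 3
max payoff 3 at {R,S}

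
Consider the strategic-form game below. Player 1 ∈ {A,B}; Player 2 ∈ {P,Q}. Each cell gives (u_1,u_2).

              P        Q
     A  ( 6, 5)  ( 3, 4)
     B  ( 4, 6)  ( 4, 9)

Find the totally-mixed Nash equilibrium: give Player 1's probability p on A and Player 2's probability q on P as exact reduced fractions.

p=3/4, q=1/3

P1 indiff ⇒ q·6+(1-q)·3 = q·4+(1-q)·4 ⇒ q(2) = (1-q)(1) ⇒ q = 1/3
P2 indiff ⇒ p·5+(1-p)·6 = p·4+(1-p)·9 ⇒ p(1) = (1-p)(3) ⇒ p = 3/4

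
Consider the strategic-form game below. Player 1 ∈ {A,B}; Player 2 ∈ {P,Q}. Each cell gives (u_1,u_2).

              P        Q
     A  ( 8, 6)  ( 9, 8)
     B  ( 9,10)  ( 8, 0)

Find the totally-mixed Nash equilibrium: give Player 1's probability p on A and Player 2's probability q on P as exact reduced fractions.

P1 indiff ⇒ q·8+(1-q)·9 = q·9+(1-q)·8 ⇒ q(-1) = (1-q)(-1) ⇒ q = 1/2
P2 indiff ⇒ p·6+(1-p)·10 = p·8+(1-p)·0 ⇒ p(-2) = (1-p)(-10) ⇒ p = 5/6

(p,q) = (5/6, 1/2)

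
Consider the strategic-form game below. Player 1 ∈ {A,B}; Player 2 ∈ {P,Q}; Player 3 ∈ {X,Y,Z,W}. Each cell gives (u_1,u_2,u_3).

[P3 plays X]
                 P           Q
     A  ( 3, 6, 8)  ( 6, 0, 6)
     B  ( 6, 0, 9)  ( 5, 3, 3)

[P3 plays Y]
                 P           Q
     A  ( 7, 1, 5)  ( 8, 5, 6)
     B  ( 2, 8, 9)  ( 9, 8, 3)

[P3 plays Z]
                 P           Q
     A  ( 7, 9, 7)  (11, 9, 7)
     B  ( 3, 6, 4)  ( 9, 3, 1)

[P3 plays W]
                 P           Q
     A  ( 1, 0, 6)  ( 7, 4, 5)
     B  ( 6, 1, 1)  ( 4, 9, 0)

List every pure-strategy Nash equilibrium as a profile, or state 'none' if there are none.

Nash profiles: (A,Q,Z), (B,Q,Y)

(A,P,X): not NE [P1→B gives 6>3]
(A,P,Y): not NE [P2→Q gives 5>1; P3→X gives 8>5]
(A,P,Z): not NE [P3→X gives 8>7]
(A,P,W): not NE [P1→B gives 6>1; P2→Q gives 4>0; P3→X gives 8>6]
(A,Q,X): not NE [P2→P gives 6>0; P3→Z gives 7>6]
(A,Q,Y): not NE [P1→B gives 9>8; P3→Z gives 7>6]
(A,Q,Z): NE
(A,Q,W): not NE [P3→Z gives 7>5]
(B,P,X): not NE [P2→Q gives 3>0]
(B,P,Y): not NE [P1→A gives 7>2]
(B,P,Z): not NE [P1→A gives 7>3; P3→Y gives 9>4]
(B,P,W): not NE [P2→Q gives 9>1; P3→Y gives 9>1]
(B,Q,X): not NE [P1→A gives 6>5]
(B,Q,Y): NE
(B,Q,Z): not NE [P1→A gives 11>9; P2→P gives 6>3; P3→Y gives 3>1]
(B,Q,W): not NE [P1→A gives 7>4; P3→Y gives 3>0]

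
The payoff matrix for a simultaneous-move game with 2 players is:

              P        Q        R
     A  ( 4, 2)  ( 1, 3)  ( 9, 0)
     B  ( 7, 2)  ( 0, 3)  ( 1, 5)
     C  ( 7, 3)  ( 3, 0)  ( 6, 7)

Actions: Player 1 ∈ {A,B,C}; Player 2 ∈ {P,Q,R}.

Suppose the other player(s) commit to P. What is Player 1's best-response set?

u_1(A vs P) = 4
u_1(B vs P) = 7
u_1(C vs P) = 7
max payoff 7 at {B,C}

argmax u_1 = {B,C}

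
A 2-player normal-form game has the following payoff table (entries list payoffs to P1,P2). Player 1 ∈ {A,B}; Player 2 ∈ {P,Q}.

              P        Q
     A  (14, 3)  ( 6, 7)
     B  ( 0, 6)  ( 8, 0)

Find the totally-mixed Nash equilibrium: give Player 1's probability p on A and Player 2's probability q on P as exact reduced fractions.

(p,q) = (3/5, 1/8)

P1 indiff ⇒ q·14+(1-q)·6 = q·0+(1-q)·8 ⇒ q(14) = (1-q)(2) ⇒ q = 1/8
P2 indiff ⇒ p·3+(1-p)·6 = p·7+(1-p)·0 ⇒ p(-4) = (1-p)(-6) ⇒ p = 3/5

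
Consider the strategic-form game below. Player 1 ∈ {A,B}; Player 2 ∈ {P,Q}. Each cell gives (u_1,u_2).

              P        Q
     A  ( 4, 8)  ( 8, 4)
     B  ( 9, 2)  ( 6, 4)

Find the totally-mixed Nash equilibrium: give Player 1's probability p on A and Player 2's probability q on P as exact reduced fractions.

P1 indiff ⇒ q·4+(1-q)·8 = q·9+(1-q)·6 ⇒ q(-5) = (1-q)(-2) ⇒ q = 2/7
P2 indiff ⇒ p·8+(1-p)·2 = p·4+(1-p)·4 ⇒ p(4) = (1-p)(2) ⇒ p = 1/3

(p,q) = (1/3, 2/7)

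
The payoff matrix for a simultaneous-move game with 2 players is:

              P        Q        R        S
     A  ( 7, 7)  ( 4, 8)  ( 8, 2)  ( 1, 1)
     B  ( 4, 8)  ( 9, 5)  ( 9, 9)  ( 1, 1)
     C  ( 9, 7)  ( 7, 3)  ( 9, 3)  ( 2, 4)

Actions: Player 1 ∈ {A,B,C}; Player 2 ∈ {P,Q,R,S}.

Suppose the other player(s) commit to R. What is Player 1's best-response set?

BR_1 = {B,C}

u_1(A vs R) = 8
u_1(B vs R) = 9
u_1(C vs R) = 9
max payoff 9 at {B,C}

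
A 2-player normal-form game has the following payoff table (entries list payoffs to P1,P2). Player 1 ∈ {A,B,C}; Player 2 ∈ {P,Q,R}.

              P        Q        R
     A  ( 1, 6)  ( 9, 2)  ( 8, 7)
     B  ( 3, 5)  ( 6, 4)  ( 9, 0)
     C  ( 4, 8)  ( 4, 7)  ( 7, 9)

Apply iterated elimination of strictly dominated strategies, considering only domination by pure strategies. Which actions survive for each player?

P2 drop Q (P beats it: A:6>2 B:5>4 C:8>7)
P1 drop A (B beats it: P:3>1 R:9>8)
P1→{B,C} P2→{P,R}

IESDS → P1:{B,C} P2:{P,R}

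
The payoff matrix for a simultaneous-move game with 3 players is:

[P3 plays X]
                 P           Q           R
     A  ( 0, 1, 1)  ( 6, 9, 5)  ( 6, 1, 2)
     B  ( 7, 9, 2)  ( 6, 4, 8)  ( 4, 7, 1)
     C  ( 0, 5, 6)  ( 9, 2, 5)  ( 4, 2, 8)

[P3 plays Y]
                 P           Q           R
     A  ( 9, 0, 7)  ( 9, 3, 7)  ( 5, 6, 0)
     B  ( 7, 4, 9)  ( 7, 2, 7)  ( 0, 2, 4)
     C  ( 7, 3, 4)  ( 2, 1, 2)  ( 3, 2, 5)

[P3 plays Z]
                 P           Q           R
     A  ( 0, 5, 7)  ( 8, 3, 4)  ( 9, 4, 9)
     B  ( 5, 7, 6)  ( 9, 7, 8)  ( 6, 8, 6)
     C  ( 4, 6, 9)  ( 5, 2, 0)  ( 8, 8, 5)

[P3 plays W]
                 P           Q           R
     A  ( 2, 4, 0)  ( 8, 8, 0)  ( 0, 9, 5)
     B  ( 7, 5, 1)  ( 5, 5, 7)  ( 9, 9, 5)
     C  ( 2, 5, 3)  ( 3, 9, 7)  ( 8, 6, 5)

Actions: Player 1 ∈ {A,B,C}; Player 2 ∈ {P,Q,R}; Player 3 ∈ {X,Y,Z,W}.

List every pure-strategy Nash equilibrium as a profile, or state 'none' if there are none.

(A,P,X): not NE [P1→B gives 7>0; P2→Q gives 9>1; P3→Z gives 7>1]
(A,P,Y): not NE [P2→R gives 6>0]
(A,P,Z): not NE [P1→B gives 5>0]
(A,P,W): not NE [P1→B gives 7>2; P2→R gives 9>4; P3→Z gives 7>0]
(A,Q,X): not NE [P1→C gives 9>6; P3→Y gives 7>5]
(A,Q,Y): not NE [P2→R gives 6>3]
(A,Q,Z): not NE [P1→B gives 9>8; P2→P gives 5>3; P3→Y gives 7>4]
(A,Q,W): not NE [P2→R gives 9>8; P3→Y gives 7>0]
(A,R,X): not NE [P2→Q gives 9>1; P3→Z gives 9>2]
(A,R,Y): not NE [P3→Z gives 9>0]
(A,R,Z): not NE [P2→P gives 5>4]
(A,R,W): not NE [P1→B gives 9>0; P3→Z gives 9>5]
(B,P,X): not NE [P3→Y gives 9>2]
(B,P,Y): not NE [P1→A gives 9>7]
(B,P,Z): not NE [P2→R gives 8>7; P3→Y gives 9>6]
(B,P,W): not NE [P2→R gives 9>5; P3→Y gives 9>1]
(B,Q,X): not NE [P1→C gives 9>6; P2→P gives 9>4]
(B,Q,Y): not NE [P1→A gives 9>7; P2→P gives 4>2; P3→Z gives 8>7]
(B,Q,Z): not NE [P2→R gives 8>7]
(B,Q,W): not NE [P1→A gives 8>5; P2→R gives 9>5; P3→Z gives 8>7]
(B,R,X): not NE [P1→A gives 6>4; P2→P gives 9>7; P3→Z gives 6>1]
(B,R,Y): not NE [P1→A gives 5>0; P2→P gives 4>2; P3→Z gives 6>4]
(B,R,Z): not NE [P1→A gives 9>6]
(B,R,W): not NE [P3→Z gives 6>5]
(C,P,X): not NE [P1→B gives 7>0; P3→Z gives 9>6]
(C,P,Y): not NE [P1→A gives 9>7; P3→Z gives 9>4]
(C,P,Z): not NE [P1→B gives 5>4; P2→R gives 8>6]
(C,P,W): not NE [P1→B gives 7>2; P2→Q gives 9>5; P3→Z gives 9>3]
(C,Q,X): not NE [P2→P gives 5>2; P3→W gives 7>5]
(C,Q,Y): not NE [P1→A gives 9>2; P2→P gives 3>1; P3→W gives 7>2]
(C,Q,Z): not NE [P1→B gives 9>5; P2→R gives 8>2; P3→W gives 7>0]
(C,Q,W): not NE [P1→A gives 8>3]
(C,R,X): not NE [P1→A gives 6>4; P2→P gives 5>2]
(C,R,Y): not NE [P1→A gives 5>3; P2→P gives 3>2; P3→X gives 8>5]
(C,R,Z): not NE [P1→A gives 9>8; P3→X gives 8>5]
(C,R,W): not NE [P1→B gives 9>8; P2→Q gives 9>6; P3→X gives 8>5]

PSNE: ∅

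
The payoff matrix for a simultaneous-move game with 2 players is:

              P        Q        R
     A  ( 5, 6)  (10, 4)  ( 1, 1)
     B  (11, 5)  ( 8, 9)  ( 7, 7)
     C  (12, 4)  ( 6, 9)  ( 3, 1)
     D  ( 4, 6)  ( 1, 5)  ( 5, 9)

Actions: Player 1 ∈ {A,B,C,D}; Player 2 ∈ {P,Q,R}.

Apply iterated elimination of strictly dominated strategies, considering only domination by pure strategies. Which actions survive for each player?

P1 drop D (B beats it: P:11>4 Q:8>1 R:7>5)
P2 drop R (Q beats it: A:4>1 B:9>7 C:9>1)
P1→{A,B,C} P2→{P,Q}

Survivors P1:{A,B,C} P2:{P,Q}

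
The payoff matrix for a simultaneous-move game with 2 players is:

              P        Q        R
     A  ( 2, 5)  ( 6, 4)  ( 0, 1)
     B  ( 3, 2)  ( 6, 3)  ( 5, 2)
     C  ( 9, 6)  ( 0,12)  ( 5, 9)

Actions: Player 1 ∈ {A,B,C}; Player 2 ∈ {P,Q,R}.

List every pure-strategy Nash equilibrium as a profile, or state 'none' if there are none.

(A,P): not NE [P1→C gives 9>2]
(A,Q): not NE [P2→P gives 5>4]
(A,R): not NE [P1→C gives 5>0; P2→P gives 5>1]
(B,P): not NE [P1→C gives 9>3; P2→Q gives 3>2]
(B,Q): NE
(B,R): not NE [P2→Q gives 3>2]
(C,P): not NE [P2→Q gives 12>6]
(C,Q): not NE [P1→B gives 6>0]
(C,R): not NE [P2→Q gives 12>9]

PSNE = {(B,Q)}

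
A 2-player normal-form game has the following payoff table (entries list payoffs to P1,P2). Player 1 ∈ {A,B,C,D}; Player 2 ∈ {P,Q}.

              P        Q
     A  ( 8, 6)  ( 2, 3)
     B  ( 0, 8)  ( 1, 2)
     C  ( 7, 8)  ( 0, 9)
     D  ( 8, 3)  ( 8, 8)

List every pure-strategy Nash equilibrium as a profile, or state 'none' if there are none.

(A,P): NE
(A,Q): not NE [P1→D gives 8>2; P2→P gives 6>3]
(B,P): not NE [P1→D gives 8>0]
(B,Q): not NE [P1→D gives 8>1; P2→P gives 8>2]
(C,P): not NE [P1→D gives 8>7; P2→Q gives 9>8]
(C,Q): not NE [P1→D gives 8>0]
(D,P): not NE [P2→Q gives 8>3]
(D,Q): NE

PSNE = {(A,P), (D,Q)}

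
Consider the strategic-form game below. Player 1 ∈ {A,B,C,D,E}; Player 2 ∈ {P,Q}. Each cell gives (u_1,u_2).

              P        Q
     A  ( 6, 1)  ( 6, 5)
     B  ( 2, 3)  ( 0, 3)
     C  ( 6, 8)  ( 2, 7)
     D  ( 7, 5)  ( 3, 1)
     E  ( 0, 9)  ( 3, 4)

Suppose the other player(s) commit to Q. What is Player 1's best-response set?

P1 best: {A}

u_1(A vs Q) = 6
u_1(B vs Q) = 0
u_1(C vs Q) = 2
u_1(D vs Q) = 3
u_1(E vs Q) = 3
max payoff 6 at {A}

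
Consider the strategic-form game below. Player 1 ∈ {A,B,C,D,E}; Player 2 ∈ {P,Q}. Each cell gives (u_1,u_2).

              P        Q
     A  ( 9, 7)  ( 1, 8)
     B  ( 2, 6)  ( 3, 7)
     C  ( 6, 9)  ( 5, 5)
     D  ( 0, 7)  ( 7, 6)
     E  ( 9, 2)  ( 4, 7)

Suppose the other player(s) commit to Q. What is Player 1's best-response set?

P1 best: {D}

u_1(A vs Q) = 1
u_1(B vs Q) = 3
u_1(C vs Q) = 5
u_1(D vs Q) = 7
u_1(E vs Q) = 4
max payoff 7 at {D}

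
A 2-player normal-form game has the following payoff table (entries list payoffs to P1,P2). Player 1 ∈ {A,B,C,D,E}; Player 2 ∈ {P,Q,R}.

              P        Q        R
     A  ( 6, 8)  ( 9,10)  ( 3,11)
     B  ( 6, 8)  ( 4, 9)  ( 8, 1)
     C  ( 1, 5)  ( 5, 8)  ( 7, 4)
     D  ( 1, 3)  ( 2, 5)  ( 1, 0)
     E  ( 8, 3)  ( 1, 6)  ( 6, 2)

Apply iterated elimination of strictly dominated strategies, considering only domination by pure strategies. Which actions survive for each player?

Survivors P1:{A,B,C} P2:{Q,R}

P1 drop D (A beats it: P:6>1 Q:9>2 R:3>1)
P2 drop P (Q beats it: A:10>8 B:9>8 C:8>5 E:6>3)
P1 drop E (B beats it: Q:4>1 R:8>6)
P1→{A,B,C} P2→{Q,R}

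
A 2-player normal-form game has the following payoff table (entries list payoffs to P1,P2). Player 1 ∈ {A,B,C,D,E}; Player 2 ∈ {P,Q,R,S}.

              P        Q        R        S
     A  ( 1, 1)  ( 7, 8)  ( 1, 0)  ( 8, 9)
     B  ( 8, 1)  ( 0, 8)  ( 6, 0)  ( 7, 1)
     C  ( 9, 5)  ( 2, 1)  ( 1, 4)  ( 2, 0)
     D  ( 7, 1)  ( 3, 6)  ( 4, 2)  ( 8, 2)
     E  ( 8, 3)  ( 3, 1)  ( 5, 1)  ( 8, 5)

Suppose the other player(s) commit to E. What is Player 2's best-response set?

P2 best: {S}

u_2(P vs E) = 3
u_2(Q vs E) = 1
u_2(R vs E) = 1
u_2(S vs E) = 5
max payoff 5 at {S}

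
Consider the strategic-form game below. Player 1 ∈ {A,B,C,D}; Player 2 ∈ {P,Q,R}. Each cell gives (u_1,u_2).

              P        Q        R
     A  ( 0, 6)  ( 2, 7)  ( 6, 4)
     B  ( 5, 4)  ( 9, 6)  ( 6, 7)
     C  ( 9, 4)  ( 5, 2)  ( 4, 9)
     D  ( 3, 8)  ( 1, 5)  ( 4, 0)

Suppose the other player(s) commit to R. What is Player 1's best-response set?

argmax u_1 = {A,B}

u_1(A vs R) = 6
u_1(B vs R) = 6
u_1(C vs R) = 4
u_1(D vs R) = 4
max payoff 6 at {A,B}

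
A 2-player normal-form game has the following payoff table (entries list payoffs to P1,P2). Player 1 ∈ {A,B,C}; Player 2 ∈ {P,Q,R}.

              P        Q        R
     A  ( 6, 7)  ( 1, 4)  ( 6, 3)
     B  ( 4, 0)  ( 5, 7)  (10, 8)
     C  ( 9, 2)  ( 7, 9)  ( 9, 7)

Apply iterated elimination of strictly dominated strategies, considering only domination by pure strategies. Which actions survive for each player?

P1 drop A (C beats it: P:9>6 Q:7>1 R:9>6)
P2 drop P (Q beats it: B:7>0 C:9>2)
P1→{B,C} P2→{Q,R}

IESDS → P1:{B,C} P2:{Q,R}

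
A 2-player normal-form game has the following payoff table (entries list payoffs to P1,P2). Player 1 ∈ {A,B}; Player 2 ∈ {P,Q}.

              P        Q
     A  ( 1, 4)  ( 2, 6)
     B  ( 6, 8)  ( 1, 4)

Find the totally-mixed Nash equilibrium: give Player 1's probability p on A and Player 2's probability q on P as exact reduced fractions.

P1 indiff ⇒ q·1+(1-q)·2 = q·6+(1-q)·1 ⇒ q(-5) = (1-q)(-1) ⇒ q = 1/6
P2 indiff ⇒ p·4+(1-p)·8 = p·6+(1-p)·4 ⇒ p(-2) = (1-p)(-4) ⇒ p = 2/3

P1 mixes 2/3 on A; P2 mixes 1/6 on P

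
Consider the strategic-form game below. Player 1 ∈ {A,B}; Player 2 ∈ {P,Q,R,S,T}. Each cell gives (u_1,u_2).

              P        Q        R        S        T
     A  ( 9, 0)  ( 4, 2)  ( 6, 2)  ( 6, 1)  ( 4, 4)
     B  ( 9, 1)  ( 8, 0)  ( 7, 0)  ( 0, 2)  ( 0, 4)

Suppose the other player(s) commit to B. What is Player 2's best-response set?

BR_2 = {T}

u_2(P vs B) = 1
u_2(Q vs B) = 0
u_2(R vs B) = 0
u_2(S vs B) = 2
u_2(T vs B) = 4
max payoff 4 at {T}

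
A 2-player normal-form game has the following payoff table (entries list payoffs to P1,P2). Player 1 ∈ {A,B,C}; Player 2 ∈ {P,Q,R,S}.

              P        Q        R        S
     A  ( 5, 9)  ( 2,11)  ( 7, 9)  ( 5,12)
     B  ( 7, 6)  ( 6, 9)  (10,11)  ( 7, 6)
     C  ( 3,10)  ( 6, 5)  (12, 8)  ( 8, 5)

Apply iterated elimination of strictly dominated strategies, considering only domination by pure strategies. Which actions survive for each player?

P1 drop A (B beats it: P:7>5 Q:6>2 R:10>7 S:7>5)
P2 drop Q (R beats it: B:11>9 C:8>5)
P2 drop S (R beats it: B:11>6 C:8>5)
P1→{B,C} P2→{P,R}

IESDS → P1:{B,C} P2:{P,R}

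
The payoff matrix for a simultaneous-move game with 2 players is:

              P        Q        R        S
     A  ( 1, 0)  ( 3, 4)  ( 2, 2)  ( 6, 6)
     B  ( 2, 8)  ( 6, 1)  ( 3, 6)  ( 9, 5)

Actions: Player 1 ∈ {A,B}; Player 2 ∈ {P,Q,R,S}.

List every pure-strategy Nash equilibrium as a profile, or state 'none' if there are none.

(A,P): not NE [P1→B gives 2>1; P2→S gives 6>0]
(A,Q): not NE [P1→B gives 6>3; P2→S gives 6>4]
(A,R): not NE [P1→B gives 3>2; P2→S gives 6>2]
(A,S): not NE [P1→B gives 9>6]
(B,P): NE
(B,Q): not NE [P2→P gives 8>1]
(B,R): not NE [P2→P gives 8>6]
(B,S): not NE [P2→P gives 8>5]

NE set: (B,P)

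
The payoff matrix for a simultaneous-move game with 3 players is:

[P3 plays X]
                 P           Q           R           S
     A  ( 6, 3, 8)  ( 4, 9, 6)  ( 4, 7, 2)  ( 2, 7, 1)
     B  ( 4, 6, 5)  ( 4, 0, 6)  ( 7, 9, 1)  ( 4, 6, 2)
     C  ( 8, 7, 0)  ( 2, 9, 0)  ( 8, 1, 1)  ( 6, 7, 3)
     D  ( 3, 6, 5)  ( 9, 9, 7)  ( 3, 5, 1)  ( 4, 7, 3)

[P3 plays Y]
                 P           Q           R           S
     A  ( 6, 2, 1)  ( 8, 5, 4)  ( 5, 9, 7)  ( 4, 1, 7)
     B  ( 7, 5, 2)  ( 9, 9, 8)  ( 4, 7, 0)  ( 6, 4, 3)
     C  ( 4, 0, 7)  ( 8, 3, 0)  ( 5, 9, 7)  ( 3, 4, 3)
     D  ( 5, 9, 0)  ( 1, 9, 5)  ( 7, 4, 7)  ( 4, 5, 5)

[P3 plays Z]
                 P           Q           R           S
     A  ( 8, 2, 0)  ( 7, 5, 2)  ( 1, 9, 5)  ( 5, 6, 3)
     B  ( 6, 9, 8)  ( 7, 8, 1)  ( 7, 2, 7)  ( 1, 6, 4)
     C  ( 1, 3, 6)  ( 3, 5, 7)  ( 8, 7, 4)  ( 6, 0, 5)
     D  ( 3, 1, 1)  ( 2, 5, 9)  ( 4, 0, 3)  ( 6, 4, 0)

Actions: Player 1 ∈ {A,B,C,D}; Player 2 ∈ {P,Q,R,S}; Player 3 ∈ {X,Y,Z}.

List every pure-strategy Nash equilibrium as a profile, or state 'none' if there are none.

(A,P,X): not NE [P1→C gives 8>6; P2→Q gives 9>3]
(A,P,Y): not NE [P1→B gives 7>6; P2→R gives 9>2; P3→X gives 8>1]
(A,P,Z): not NE [P2→R gives 9>2; P3→X gives 8>0]
(A,Q,X): not NE [P1→D gives 9>4]
(A,Q,Y): not NE [P1→B gives 9>8; P2→R gives 9>5; P3→X gives 6>4]
(A,Q,Z): not NE [P2→R gives 9>5; P3→X gives 6>2]
(A,R,X): not NE [P1→C gives 8>4; P2→Q gives 9>7; P3→Y gives 7>2]
(A,R,Y): not NE [P1→D gives 7>5]
(A,R,Z): not NE [P1→C gives 8>1; P3→Y gives 7>5]
(A,S,X): not NE [P1→C gives 6>2; P2→Q gives 9>7; P3→Y gives 7>1]
(A,S,Y): not NE [P1→B gives 6>4; P2→R gives 9>1]
(A,S,Z): not NE [P1→D gives 6>5; P2→R gives 9>6; P3→Y gives 7>3]
(B,P,X): not NE [P1→C gives 8>4; P2→R gives 9>6; P3→Z gives 8>5]
(B,P,Y): not NE [P2→Q gives 9>5; P3→Z gives 8>2]
(B,P,Z): not NE [P1→A gives 8>6]
(B,Q,X): not NE [P1→D gives 9>4; P2→R gives 9>0; P3→Y gives 8>6]
(B,Q,Y): NE
(B,Q,Z): not NE [P2→P gives 9>8; P3→Y gives 8>1]
(B,R,X): not NE [P1→C gives 8>7; P3→Z gives 7>1]
(B,R,Y): not NE [P1→D gives 7>4; P2→Q gives 9>7; P3→Z gives 7>0]
(B,R,Z): not NE [P1→C gives 8>7; P2→P gives 9>2]
(B,S,X): not NE [P1→C gives 6>4; P2→R gives 9>6; P3→Z gives 4>2]
(B,S,Y): not NE [P2→Q gives 9>4; P3→Z gives 4>3]
(B,S,Z): not NE [P1→D gives 6>1; P2→P gives 9>6]
(C,P,X): not NE [P2→Q gives 9>7; P3→Y gives 7>0]
(C,P,Y): not NE [P1→B gives 7>4; P2→R gives 9>0]
(C,P,Z): not NE [P1→A gives 8>1; P2→R gives 7>3; P3→Y gives 7>6]
(C,Q,X): not NE [P1→D gives 9>2; P3→Z gives 7>0]
(C,Q,Y): not NE [P1→B gives 9>8; P2→R gives 9>3; P3→Z gives 7>0]
(C,Q,Z): not NE [P1→B gives 7>3; P2→R gives 7>5]
(C,R,X): not NE [P2→Q gives 9>1; P3→Y gives 7>1]
(C,R,Y): not NE [P1→D gives 7>5]
(C,R,Z): not NE [P3→Y gives 7>4]
(C,S,X): not NE [P2→Q gives 9>7; P3→Z gives 5>3]
(C,S,Y): not NE [P1→B gives 6>3; P2→R gives 9>4; P3→Z gives 5>3]
(C,S,Z): not NE [P2→R gives 7>0]
(D,P,X): not NE [P1→C gives 8>3; P2→Q gives 9>6]
(D,P,Y): not NE [P1→B gives 7>5; P3→X gives 5>0]
(D,P,Z): not NE [P1→A gives 8>3; P2→Q gives 5>1; P3→X gives 5>1]
(D,Q,X): not NE [P3→Z gives 9>7]
(D,Q,Y): not NE [P1→B gives 9>1; P3→Z gives 9>5]
(D,Q,Z): not NE [P1→B gives 7>2]
(D,R,X): not NE [P1→C gives 8>3; P2→Q gives 9>5; P3→Y gives 7>1]
(D,R,Y): not NE [P2→Q gives 9>4]
(D,R,Z): not NE [P1→C gives 8>4; P2→Q gives 5>0; P3→Y gives 7>3]
(D,S,X): not NE [P1→C gives 6>4; P2→Q gives 9>7; P3→Y gives 5>3]
(D,S,Y): not NE [P1→B gives 6>4; P2→Q gives 9>5]
(D,S,Z): not NE [P2→Q gives 5>4; P3→Y gives 5>0]

PSNE = {(B,Q,Y)}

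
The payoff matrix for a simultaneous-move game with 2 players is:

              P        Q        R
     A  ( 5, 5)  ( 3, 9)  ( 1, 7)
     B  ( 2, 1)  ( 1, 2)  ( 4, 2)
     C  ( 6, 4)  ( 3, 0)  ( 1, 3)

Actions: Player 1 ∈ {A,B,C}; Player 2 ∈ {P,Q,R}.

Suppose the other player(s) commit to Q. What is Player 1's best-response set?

P1 best: {A,C}

u_1(A vs Q) = 3
u_1(B vs Q) = 1
u_1(C vs Q) = 3
max payoff 3 at {A,C}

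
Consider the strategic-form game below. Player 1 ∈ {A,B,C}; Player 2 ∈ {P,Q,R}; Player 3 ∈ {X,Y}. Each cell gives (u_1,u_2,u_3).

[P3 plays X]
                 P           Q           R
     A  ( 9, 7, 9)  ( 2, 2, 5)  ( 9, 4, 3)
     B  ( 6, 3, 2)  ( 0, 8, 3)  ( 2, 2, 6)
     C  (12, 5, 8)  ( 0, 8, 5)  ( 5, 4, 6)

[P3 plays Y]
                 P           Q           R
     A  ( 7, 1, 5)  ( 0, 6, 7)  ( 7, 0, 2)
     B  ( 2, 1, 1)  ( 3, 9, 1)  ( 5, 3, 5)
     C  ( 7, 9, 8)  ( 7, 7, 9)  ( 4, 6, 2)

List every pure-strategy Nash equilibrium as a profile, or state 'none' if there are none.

NE set: (C,P,Y)

(A,P,X): not NE [P1→C gives 12>9]
(A,P,Y): not NE [P2→Q gives 6>1; P3→X gives 9>5]
(A,Q,X): not NE [P2→P gives 7>2; P3→Y gives 7>5]
(A,Q,Y): not NE [P1→C gives 7>0]
(A,R,X): not NE [P2→P gives 7>4]
(A,R,Y): not NE [P2→Q gives 6>0; P3→X gives 3>2]
(B,P,X): not NE [P1→C gives 12>6; P2→Q gives 8>3]
(B,P,Y): not NE [P1→C gives 7>2; P2→Q gives 9>1; P3→X gives 2>1]
(B,Q,X): not NE [P1→A gives 2>0]
(B,Q,Y): not NE [P1→C gives 7>3; P3→X gives 3>1]
(B,R,X): not NE [P1→A gives 9>2; P2→Q gives 8>2]
(B,R,Y): not NE [P1→A gives 7>5; P2→Q gives 9>3; P3→X gives 6>5]
(C,P,X): not NE [P2→Q gives 8>5]
(C,P,Y): NE
(C,Q,X): not NE [P1→A gives 2>0; P3→Y gives 9>5]
(C,Q,Y): not NE [P2→P gives 9>7]
(C,R,X): not NE [P1→A gives 9>5; P2→Q gives 8>4]
(C,R,Y): not NE [P1→A gives 7>4; P2→P gives 9>6; P3→X gives 6>2]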